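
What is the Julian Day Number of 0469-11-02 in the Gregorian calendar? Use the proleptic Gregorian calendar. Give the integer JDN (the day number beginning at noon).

1892665

JDN 2400001 is 17 November 1858 CE (Gregorian), MJD 0; the target day is −507336 days from there, so JDN = 1892665.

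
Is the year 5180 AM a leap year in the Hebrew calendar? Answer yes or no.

no

Hebrew year 5180 is year 12 of its 19-year Metonic cycle; leap years are at positions 3, 6, 8, 11, 14, 17, 19, so it is a common year (12 months).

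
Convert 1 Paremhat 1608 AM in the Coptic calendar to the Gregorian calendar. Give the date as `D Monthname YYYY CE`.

9 March 1892 CE

Both dates share Julian Day Number 2412167; in the Gregorian calendar that is 9 March 1892 CE.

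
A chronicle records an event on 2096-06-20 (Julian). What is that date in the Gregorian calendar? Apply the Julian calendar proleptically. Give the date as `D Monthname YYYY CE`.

At this point the Julian calendar is 13 days behind the Gregorian.
20 June 2096 Julian + 13 days → 3 July 2096 Gregorian.

3 July 2096 CE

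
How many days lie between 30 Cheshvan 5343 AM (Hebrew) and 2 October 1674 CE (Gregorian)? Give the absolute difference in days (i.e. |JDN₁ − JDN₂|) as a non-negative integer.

JDN of the first date = 2299202.
JDN of the second date = 2332751.
|2332751 − 2299202| = 33549.

33549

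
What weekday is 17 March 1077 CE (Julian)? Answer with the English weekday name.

Friday

Equivalently 23 March 1077 Gregorian, JDN 2114508.
2114508 ≡ 4 (mod 7); counting from Monday = 0 gives Friday.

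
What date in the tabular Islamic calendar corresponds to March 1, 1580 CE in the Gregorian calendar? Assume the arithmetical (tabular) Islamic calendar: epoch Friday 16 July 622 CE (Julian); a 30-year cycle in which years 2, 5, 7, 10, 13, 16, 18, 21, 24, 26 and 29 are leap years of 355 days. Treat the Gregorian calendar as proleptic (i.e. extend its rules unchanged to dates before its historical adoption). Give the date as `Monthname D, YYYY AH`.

Muharram 4, 988 AH

Julian Day Number of the source date = 2298203.
Converting JDN 2298203 to the tabular Islamic calendar gives 4 Muharram 988 AH.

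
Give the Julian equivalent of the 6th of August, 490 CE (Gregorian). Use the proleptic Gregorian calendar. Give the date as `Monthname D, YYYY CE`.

At this point the Julian calendar is 1 day behind the Gregorian.
6 August 490 Gregorian − 1 day → 5 August 490 Julian.

August 5, 490 CE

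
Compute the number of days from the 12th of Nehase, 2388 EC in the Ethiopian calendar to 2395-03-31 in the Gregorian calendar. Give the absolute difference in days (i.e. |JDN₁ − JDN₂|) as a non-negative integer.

First date → JDN 2596414; second date → JDN 2595905.
The interval is |2596414 − 2595905| = 509 days.

509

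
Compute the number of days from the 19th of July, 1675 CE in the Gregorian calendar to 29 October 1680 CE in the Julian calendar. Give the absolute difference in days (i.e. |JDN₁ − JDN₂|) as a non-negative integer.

JDN of the first date = 2333041.
JDN of the second date = 2334980.
|2334980 − 2333041| = 1939.

1939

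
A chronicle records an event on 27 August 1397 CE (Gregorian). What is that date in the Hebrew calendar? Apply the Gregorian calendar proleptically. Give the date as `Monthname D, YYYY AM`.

Julian Day Number of the source date = 2231543.
Converting JDN 2231543 to the Hebrew calendar gives 26 Av 5157 AM.

Av 26, 5157 AM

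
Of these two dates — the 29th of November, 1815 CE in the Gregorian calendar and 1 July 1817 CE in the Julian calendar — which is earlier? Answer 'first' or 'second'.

first

Converting both to JDN: 2384307 vs 2384899; the smaller is the first.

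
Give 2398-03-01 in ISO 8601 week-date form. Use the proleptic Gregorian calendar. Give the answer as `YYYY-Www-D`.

The weekday is Sunday (ISO weekday 7).
That Sunday belongs to ISO week 9 of ISO year 2398.

2398-W09-7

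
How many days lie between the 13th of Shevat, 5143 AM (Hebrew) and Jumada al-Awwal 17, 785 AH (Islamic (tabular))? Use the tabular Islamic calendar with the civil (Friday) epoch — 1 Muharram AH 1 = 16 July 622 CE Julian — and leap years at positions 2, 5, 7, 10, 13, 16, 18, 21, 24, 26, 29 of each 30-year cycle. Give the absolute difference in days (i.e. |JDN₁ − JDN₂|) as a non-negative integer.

First date → JDN 2226215; second date → JDN 2226397.
The interval is |2226215 − 2226397| = 182 days.

182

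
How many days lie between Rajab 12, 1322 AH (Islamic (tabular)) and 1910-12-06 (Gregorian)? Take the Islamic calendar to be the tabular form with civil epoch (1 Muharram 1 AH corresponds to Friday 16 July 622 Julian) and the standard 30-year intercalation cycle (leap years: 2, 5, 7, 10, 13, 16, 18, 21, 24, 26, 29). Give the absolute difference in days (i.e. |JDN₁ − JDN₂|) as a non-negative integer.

2266

First date → JDN 2416746; second date → JDN 2419012.
The interval is |2416746 − 2419012| = 2266 days.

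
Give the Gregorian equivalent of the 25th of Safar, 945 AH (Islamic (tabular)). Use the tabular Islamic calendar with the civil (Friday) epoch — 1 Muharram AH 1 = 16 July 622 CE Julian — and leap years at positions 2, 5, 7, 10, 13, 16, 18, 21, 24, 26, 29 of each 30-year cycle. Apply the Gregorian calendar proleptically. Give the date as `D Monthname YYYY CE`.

Julian Day Number of the source date = 2283016.
Converting JDN 2283016 to the Gregorian calendar gives 2 August 1538 CE.

2 August 1538 CE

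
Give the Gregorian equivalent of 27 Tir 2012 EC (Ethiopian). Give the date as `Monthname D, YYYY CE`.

Both dates share Julian Day Number 2458885; in the Gregorian calendar that is 5 February 2020 CE.

February 5, 2020 CE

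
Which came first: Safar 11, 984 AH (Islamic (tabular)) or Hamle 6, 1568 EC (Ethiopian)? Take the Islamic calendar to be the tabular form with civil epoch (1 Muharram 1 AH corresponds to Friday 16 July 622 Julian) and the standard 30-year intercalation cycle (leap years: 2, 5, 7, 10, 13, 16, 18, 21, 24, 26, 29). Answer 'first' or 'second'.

first

First date → JDN 2296822; second date → JDN 2296873.
JDN 2296822 < JDN 2296873, so the first date is earlier.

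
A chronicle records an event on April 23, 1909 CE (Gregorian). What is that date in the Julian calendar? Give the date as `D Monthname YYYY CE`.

For dates in this range the Gregorian date is 13 days ahead of the Julian.
23 April 1909 Gregorian − 13 days → 10 April 1909 Julian.

10 April 1909 CE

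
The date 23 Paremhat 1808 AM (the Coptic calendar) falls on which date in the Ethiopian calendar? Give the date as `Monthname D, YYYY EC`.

Megabit 23, 2084 EC

The source date corresponds to 1 April 2092 in the Gregorian calendar (JDN 2485239).
That day falls on 23 Megabit 2084 EC in the Ethiopian calendar.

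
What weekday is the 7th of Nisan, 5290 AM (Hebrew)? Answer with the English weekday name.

Monday

Equivalently 14 April 1530 Gregorian, JDN 2279984.
JDN 2279984 mod 7 = 0, and JDN 0 was a Monday, so this is a Monday.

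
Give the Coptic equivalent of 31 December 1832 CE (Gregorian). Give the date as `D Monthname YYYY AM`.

23 Koiak 1549 AM

Julian Day Number of the source date = 2390549.
Converting JDN 2390549 to the Coptic calendar gives 23 Koiak 1549 AM.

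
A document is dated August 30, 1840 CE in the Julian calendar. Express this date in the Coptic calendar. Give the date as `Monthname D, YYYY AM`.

Thout 2, 1557 AM

Both dates share Julian Day Number 2393360; in the Coptic calendar that is 2 Thout 1557 AM.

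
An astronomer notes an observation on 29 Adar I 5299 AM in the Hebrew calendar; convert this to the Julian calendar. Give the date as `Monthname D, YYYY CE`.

February 17, 1539 CE

Julian Day Number of the source date = 2283225.
Converting JDN 2283225 to the Julian calendar gives 17 February 1539 CE.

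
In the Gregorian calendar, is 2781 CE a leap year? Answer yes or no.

2781 is not divisible by 4, so it is a common year.

no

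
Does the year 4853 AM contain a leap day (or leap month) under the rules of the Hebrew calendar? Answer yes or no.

yes

Hebrew year 4853 is year 8 of its 19-year Metonic cycle; leap years are at positions 3, 6, 8, 11, 14, 17, 19, so it is a leap year (13 months).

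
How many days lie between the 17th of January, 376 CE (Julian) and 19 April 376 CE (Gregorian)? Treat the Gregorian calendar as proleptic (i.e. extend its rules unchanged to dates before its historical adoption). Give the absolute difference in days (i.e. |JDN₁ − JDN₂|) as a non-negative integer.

First date → JDN 1858408; second date → JDN 1858500.
The interval is |1858408 − 1858500| = 92 days.

92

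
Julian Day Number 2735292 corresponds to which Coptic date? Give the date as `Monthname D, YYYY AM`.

Paopi 30, 2493 AM

JDN 2735292 is 15 November 2776 in the Gregorian calendar.
In the Coptic calendar that day is Paopi 30, 2493 AM.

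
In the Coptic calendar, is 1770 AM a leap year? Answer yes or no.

1770 mod 4 = 2; in the Coptic calendar a year is leap when year mod 4 = 3, so it is a common year.

no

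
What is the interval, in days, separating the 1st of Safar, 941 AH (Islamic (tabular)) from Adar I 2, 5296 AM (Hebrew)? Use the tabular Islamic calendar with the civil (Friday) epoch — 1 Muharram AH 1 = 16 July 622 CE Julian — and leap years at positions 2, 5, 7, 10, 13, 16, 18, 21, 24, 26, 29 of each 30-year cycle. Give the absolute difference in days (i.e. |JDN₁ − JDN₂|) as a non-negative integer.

JDN of the first date = 2281575.
JDN of the second date = 2282106.
|2282106 − 2281575| = 531.

531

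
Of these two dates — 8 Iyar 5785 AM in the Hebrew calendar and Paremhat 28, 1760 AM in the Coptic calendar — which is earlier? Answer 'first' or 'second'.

first

The two dates have Julian Day Numbers 2460802 and 2467712 respectively.
Since 2460802 < 2467712, the first date comes first.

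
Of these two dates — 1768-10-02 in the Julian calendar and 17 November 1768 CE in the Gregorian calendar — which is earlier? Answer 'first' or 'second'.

first

The two dates have Julian Day Numbers 2367095 and 2367130 respectively.
Since 2367095 < 2367130, the first date comes first.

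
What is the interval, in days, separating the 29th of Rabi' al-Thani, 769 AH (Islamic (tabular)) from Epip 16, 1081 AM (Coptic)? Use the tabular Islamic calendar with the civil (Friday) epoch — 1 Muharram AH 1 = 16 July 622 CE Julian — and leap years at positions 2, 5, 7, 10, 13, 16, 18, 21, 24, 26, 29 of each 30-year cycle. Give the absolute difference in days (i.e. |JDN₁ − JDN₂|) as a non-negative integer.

896

First date → JDN 2220711; second date → JDN 2219815.
The interval is |2220711 − 2219815| = 896 days.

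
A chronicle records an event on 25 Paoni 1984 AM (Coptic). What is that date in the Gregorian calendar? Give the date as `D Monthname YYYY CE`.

Julian Day Number of the source date = 2549615.
Converting JDN 2549615 to the Gregorian calendar gives 4 July 2268 CE.

4 July 2268 CE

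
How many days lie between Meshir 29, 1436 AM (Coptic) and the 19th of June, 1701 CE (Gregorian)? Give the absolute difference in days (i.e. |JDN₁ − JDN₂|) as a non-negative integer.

JDN of the first date = 2349342.
JDN of the second date = 2342507.
|2342507 − 2349342| = 6835.

6835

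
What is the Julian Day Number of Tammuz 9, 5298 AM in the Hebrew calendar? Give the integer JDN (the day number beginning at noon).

Equivalently 17 June 1538 (proleptic Gregorian).
JDN 2299161 is 15 October 1582 CE (Gregorian); the target day is −16191 days from there, so JDN = 2282970.

2282970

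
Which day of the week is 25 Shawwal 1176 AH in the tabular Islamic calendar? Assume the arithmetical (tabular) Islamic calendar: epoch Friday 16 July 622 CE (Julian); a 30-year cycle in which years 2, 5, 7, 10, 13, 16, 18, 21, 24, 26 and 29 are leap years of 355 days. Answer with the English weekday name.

Equivalently 9 May 1763 Gregorian, JDN 2365111.
Since JDN mod 7 = 0 (0 = Monday), the day is Monday.

Monday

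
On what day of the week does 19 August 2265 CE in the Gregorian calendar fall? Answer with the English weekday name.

Saturday

JDN 2548565 mod 7 = 5, and JDN 0 was a Monday, so this is a Saturday.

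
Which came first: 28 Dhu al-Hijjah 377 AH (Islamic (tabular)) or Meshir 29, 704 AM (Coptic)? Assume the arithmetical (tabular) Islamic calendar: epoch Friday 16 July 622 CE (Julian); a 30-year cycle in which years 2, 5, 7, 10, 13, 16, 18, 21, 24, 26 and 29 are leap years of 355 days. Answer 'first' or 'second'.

second

The two dates have Julian Day Numbers 2082034 and 2081979 respectively.
Since 2081979 < 2082034, the second date comes first.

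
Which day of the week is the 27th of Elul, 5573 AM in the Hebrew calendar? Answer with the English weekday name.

Wednesday

This is JDN 2383509 (22 September 1813 Gregorian).
2383509 ≡ 2 (mod 7); counting from Monday = 0 gives Wednesday.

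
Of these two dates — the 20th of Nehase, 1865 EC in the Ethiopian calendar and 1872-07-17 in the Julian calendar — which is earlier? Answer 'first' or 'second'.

First date → JDN 2405396; second date → JDN 2405004.
JDN 2405004 < JDN 2405396, so the second date is earlier.

second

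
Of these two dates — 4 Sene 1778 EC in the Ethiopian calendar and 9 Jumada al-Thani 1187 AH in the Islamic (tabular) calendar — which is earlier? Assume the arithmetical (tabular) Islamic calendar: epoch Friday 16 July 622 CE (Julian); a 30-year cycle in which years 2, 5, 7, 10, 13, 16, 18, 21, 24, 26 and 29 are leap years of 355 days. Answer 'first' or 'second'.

second

Converting both to JDN: 2373543 vs 2368875; the smaller is the second.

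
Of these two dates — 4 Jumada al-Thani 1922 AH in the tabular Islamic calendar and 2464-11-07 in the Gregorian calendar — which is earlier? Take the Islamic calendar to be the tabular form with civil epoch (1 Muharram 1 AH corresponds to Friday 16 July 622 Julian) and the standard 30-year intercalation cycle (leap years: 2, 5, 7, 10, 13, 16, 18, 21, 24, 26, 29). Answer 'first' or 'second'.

second

Converting both to JDN: 2629329 vs 2621329; the smaller is the second.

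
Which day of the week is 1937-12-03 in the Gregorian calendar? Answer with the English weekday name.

Friday

JDN 2428871 mod 7 = 4, and JDN 0 was a Monday, so this is a Friday.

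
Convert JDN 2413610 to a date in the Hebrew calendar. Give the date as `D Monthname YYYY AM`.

The Gregorian equivalent of JDN 2413610 is 20 February 1896.
In the Hebrew calendar that day is 6 Adar 5656 AM.

6 Adar 5656 AM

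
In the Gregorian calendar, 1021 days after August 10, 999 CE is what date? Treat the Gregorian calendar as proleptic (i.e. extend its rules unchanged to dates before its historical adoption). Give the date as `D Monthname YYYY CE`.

28 May 1002 CE

JDN of August 10, 999 CE = 2086159.
2086159 + 1021 = 2087180.
JDN 2087180 in the Gregorian calendar is 28 May 1002 CE.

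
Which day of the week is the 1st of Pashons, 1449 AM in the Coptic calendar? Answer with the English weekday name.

Thursday

In the Gregorian calendar this is 7 May 1733 (JDN 2354152).
JDN 2354152 mod 7 = 3, and JDN 0 was a Monday, so this is a Thursday.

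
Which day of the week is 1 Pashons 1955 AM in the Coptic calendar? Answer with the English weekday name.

Saturday

Equivalently 11 May 2239 Gregorian, JDN 2538968.
2538968 ≡ 5 (mod 7); counting from Monday = 0 gives Saturday.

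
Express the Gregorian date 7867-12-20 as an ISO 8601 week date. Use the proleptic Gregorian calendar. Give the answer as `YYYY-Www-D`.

The weekday is Friday (ISO weekday 5).
That Friday belongs to ISO week 51 of ISO year 7867.

7867-W51-5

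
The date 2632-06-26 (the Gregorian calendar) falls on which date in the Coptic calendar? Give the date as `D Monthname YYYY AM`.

Both dates share Julian Day Number 2682555; in the Coptic calendar that is 14 Paoni 2348 AM.

14 Paoni 2348 AM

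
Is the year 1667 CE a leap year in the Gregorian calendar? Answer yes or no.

no

1667 is not divisible by 4, so it is a common year.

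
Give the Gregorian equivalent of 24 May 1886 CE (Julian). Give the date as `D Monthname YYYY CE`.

5 June 1886 CE

The Julian–Gregorian offset here is 12 days (Julian trailing).
24 May 1886 Julian + 12 days → 5 June 1886 Gregorian.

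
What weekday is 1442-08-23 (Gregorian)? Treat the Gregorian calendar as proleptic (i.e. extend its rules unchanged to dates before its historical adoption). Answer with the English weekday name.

Tuesday

JDN 2247974 mod 7 = 1, and JDN 0 was a Monday, so this is a Tuesday.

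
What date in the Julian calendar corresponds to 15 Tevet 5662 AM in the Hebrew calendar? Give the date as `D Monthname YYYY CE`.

Both dates share Julian Day Number 2415744; in the Julian calendar that is 12 December 1901 CE.

12 December 1901 CE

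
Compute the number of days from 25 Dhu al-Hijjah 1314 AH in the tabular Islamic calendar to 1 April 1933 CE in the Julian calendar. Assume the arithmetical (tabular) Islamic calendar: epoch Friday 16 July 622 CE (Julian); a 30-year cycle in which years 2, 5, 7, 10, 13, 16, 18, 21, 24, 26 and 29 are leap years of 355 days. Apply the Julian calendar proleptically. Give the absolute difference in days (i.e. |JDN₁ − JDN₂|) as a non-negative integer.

First date → JDN 2414072; second date → JDN 2427177.
The interval is |2414072 − 2427177| = 13105 days.

13105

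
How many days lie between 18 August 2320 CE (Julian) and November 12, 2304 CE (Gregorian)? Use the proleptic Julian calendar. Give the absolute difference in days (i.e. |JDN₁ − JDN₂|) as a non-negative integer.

5774

JDN of the first date = 2568668.
JDN of the second date = 2562894.
|2562894 − 2568668| = 5774.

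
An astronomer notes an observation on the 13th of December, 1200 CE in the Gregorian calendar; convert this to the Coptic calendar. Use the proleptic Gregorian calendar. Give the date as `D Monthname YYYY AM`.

Julian Day Number of the source date = 2159698.
Converting JDN 2159698 to the Coptic calendar gives 10 Koiak 917 AM.

10 Koiak 917 AM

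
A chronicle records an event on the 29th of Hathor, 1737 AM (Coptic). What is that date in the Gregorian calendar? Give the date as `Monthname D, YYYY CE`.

Julian Day Number of the source date = 2459192.
Converting JDN 2459192 to the Gregorian calendar gives 8 December 2020 CE.

December 8, 2020 CE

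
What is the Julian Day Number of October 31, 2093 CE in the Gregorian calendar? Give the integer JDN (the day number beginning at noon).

2485817

JDN 2451545 is 1 January 2000 CE (Gregorian); the target day is +34272 days from there, so JDN = 2485817.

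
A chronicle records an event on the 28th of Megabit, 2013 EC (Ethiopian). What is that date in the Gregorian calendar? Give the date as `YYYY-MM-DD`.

Both dates share Julian Day Number 2459311; in the Gregorian calendar that is 6 April 2021 CE.

2021-04-06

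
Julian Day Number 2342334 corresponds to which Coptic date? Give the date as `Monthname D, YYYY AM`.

Koiak 21, 1417 AM

JDN 2342334 is 28 December 1700 in the Gregorian calendar.
In the Coptic calendar that day is Koiak 21, 1417 AM.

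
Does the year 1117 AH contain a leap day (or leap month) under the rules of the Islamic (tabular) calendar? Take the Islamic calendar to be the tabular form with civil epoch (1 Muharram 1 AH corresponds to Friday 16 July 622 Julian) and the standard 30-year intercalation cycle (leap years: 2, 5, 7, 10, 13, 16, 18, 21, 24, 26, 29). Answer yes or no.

Year 1117 AH is year 7 of its 30-year cycle; leap positions are 2, 5, 7, 10, 13, 16, 18, 21, 24, 26, 29, so it is a leap year (355 days).

yes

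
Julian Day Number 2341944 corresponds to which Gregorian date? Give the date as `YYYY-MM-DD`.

1699-12-03

JDN 2451545 is 1 Jan 2000; 2341944 is −109601 days from there.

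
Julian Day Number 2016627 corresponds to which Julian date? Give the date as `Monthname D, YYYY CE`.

The proleptic Gregorian equivalent of JDN 2016627 is 27 March 809.
In the Julian calendar that day is March 23, 809 CE.

March 23, 809 CE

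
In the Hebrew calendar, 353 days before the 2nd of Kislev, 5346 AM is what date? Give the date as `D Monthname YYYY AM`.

Counting 353 days back from JDN 2300296 reaches JDN 2299943, which is 3 Tevet 5345 AM.

3 Tevet 5345 AM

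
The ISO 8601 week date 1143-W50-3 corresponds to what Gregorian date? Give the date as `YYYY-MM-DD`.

ISO week 1 of 1143 is the week containing the first Thursday of 1143.
Week 50, day 3 (Wednesday) lands on 1143-12-15.

1143-12-15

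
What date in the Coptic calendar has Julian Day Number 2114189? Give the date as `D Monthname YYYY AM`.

The proleptic Gregorian equivalent of JDN 2114189 is 8 May 1076.
In the Coptic calendar that day is 7 Pashons 792 AM.

7 Pashons 792 AM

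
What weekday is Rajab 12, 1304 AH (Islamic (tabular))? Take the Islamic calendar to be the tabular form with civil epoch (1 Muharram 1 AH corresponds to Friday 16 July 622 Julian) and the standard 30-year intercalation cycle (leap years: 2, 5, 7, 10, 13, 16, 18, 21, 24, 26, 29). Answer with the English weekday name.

Wednesday

Equivalently 6 April 1887 Gregorian, JDN 2410368.
Since JDN mod 7 = 2 (0 = Monday), the day is Wednesday.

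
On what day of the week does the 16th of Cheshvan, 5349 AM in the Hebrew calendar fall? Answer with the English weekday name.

Sunday

This is JDN 2301375 (6 November 1588 Gregorian).
Since JDN mod 7 = 6 (0 = Monday), the day is Sunday.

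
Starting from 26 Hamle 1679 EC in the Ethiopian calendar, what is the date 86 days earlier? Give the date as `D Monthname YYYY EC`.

30 Miyazya 1679 EC

Counting 86 days back from JDN 2337435 reaches JDN 2337349, which is 30 Miyazya 1679 EC.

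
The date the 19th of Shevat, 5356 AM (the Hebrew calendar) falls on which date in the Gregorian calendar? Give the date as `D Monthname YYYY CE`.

Both dates share Julian Day Number 2304005; in the Gregorian calendar that is 19 January 1596 CE.

19 January 1596 CE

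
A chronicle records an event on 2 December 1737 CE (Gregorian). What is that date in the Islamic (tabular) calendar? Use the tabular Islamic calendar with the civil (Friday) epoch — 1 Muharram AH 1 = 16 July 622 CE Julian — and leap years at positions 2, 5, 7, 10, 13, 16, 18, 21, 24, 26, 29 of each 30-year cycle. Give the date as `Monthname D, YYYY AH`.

Both dates share Julian Day Number 2355822; in the tabular Islamic calendar that is 9 Sha'ban 1150 AH.

Sha'ban 9, 1150 AH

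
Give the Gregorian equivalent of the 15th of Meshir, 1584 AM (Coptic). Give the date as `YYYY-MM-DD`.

1868-02-22

Both dates share Julian Day Number 2403385; in the Gregorian calendar that is 22 February 1868 CE.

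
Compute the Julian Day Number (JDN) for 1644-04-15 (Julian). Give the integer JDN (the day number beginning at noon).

Equivalently 25 April 1644 (Gregorian).
JDN 2299161 is 15 October 1582 CE (Gregorian); the target day is +22473 days from there, so JDN = 2321634.

2321634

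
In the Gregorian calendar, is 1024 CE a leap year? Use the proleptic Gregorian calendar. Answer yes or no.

1024 is divisible by 4 and not by 100, so it is a leap year.

yes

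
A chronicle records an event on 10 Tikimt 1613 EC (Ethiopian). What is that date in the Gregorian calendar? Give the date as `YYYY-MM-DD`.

1620-10-17

Both dates share Julian Day Number 2313043; in the Gregorian calendar that is 17 October 1620 CE.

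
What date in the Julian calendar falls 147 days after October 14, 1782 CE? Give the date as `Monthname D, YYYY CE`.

March 10, 1783 CE

The starting date is JDN 2372220; 2372220 + 147 = 2372367.
JDN 2372367 corresponds to March 10, 1783 CE.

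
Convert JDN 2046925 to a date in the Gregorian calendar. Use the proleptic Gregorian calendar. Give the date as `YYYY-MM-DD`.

Counting from JDN 2299161 = 15 Oct 1582 gives an offset of -252236 days.

0892-03-09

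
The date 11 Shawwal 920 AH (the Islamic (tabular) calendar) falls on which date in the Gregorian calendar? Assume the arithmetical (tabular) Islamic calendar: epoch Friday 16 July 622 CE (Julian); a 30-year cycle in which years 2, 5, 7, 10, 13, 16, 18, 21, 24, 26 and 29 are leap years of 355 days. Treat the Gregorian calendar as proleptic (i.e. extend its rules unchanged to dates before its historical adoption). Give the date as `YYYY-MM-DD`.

1514-12-09

Julian Day Number of the source date = 2274379.
Converting JDN 2274379 to the Gregorian calendar gives 9 December 1514 CE.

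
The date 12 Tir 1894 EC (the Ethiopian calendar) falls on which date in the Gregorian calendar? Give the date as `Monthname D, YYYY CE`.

January 20, 1902 CE

Julian Day Number of the source date = 2415770.
Converting JDN 2415770 to the Gregorian calendar gives 20 January 1902 CE.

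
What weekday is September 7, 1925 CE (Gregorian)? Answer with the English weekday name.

Since JDN mod 7 = 0 (0 = Monday), the day is Monday.

Monday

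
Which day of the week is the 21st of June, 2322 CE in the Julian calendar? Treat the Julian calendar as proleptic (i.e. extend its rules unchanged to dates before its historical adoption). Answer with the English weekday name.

Friday

In the Gregorian calendar this is 7 July 2322 (JDN 2569340).
Since JDN mod 7 = 4 (0 = Monday), the day is Friday.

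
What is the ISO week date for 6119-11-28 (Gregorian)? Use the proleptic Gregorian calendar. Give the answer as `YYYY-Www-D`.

The weekday is Tuesday (ISO weekday 2).
That Tuesday belongs to ISO week 48 of ISO year 6119.

6119-W48-2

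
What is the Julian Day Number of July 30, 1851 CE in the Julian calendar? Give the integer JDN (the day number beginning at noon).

2397346

In the Gregorian calendar the same day is 11 August 1851.
JDN 2299161 is 15 October 1582 CE (Gregorian); the target day is +98185 days from there, so JDN = 2397346.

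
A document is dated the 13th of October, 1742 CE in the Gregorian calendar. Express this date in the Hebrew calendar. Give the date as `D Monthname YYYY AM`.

Both dates share Julian Day Number 2357598; in the Hebrew calendar that is 15 Tishrei 5503 AM.

15 Tishrei 5503 AM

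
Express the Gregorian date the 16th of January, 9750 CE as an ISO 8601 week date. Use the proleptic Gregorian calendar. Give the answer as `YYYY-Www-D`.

9750-W03-5

The weekday is Friday (ISO weekday 5).
That Friday belongs to ISO week 3 of ISO year 9750.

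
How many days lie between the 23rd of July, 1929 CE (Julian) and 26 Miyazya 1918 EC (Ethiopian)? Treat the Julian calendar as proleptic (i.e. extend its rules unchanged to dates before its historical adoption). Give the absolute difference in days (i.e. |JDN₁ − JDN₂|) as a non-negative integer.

1189

JDN of the first date = 2425829.
JDN of the second date = 2424640.
|2424640 − 2425829| = 1189.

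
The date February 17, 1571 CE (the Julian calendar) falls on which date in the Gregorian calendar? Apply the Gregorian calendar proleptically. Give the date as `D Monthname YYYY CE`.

27 February 1571 CE

At this point the Julian calendar is 10 days behind the Gregorian.
17 February 1571 Julian + 10 days → 27 February 1571 Gregorian.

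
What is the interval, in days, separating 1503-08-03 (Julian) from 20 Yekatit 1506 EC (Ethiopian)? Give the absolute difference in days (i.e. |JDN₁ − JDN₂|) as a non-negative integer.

First date → JDN 2270243; second date → JDN 2274091.
The interval is |2270243 − 2274091| = 3848 days.

3848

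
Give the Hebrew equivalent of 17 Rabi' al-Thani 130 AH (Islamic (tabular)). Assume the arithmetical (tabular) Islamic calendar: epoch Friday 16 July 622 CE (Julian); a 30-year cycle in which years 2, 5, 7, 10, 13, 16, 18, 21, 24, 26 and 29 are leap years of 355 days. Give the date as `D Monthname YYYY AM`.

18 Tevet 4508 AM

The source date corresponds to 29 December 747 in the proleptic Gregorian calendar (JDN 1994258).
That day falls on 18 Tevet 4508 AM in the Hebrew calendar.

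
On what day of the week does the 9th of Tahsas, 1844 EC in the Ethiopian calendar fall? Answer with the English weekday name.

Thursday

Equivalently 18 December 1851 Gregorian, JDN 2397475.
JDN 2397475 mod 7 = 3, and JDN 0 was a Monday, so this is a Thursday.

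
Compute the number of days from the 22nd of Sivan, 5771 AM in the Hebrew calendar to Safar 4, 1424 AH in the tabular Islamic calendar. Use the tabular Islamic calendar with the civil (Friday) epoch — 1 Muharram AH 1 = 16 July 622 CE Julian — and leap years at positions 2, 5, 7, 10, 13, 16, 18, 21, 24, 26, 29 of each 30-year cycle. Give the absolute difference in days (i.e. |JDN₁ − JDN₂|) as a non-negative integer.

3000

First date → JDN 2455737; second date → JDN 2452737.
The interval is |2455737 − 2452737| = 3000 days.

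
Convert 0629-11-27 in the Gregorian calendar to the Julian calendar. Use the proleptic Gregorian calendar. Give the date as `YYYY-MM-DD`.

0629-11-24

At this point the Julian calendar is 3 days behind the Gregorian.
27 November 629 Gregorian − 3 days → 24 November 629 Julian.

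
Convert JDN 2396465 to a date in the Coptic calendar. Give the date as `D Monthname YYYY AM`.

5 Paremhat 1565 AM

JDN 2396465 is 13 March 1849 in the Gregorian calendar.
In the Coptic calendar that day is 5 Paremhat 1565 AM.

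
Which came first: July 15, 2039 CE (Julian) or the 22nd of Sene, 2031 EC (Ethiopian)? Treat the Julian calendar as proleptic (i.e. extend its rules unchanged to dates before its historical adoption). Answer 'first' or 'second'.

Converting both to JDN: 2465998 vs 2465969; the smaller is the second.

second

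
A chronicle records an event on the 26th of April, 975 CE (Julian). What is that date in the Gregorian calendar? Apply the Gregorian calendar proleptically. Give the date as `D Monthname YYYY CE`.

At this point the Julian calendar is 5 days behind the Gregorian.
26 April 975 Julian + 5 days → 1 May 975 Gregorian.

1 May 975 CE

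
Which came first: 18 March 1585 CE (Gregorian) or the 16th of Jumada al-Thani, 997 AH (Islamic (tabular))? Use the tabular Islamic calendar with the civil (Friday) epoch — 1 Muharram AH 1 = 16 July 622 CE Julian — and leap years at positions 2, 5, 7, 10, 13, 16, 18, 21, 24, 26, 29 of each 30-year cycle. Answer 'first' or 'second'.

Converting both to JDN: 2300046 vs 2301552; the smaller is the first.

first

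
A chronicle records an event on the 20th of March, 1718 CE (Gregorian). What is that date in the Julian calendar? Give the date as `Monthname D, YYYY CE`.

March 9, 1718 CE

The Julian–Gregorian offset here is 11 days (Julian trailing).
20 March 1718 Gregorian − 11 days → 9 March 1718 Julian.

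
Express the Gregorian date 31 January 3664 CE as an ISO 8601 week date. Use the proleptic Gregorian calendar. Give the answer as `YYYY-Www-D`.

3664-W05-4

The weekday is Thursday (ISO weekday 4).
That Thursday belongs to ISO week 5 of ISO year 3664.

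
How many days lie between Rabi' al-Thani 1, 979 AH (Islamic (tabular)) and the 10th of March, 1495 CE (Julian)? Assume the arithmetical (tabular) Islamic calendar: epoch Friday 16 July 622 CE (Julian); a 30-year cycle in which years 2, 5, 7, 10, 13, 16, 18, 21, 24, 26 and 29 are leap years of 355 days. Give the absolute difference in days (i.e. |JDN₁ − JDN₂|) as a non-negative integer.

27925

JDN of the first date = 2295100.
JDN of the second date = 2267175.
|2267175 − 2295100| = 27925.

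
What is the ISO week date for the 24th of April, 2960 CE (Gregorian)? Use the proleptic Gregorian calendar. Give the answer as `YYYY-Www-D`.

2960-W17-4

The weekday is Thursday (ISO weekday 4).
That Thursday belongs to ISO week 17 of ISO year 2960.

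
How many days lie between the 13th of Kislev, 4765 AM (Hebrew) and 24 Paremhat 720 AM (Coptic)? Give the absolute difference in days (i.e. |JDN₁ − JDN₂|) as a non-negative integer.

254

First date → JDN 2088102; second date → JDN 2087848.
The interval is |2088102 − 2087848| = 254 days.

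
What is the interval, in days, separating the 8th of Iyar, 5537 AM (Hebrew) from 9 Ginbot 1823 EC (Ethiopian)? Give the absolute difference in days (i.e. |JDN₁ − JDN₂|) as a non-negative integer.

19723

JDN of the first date = 2370231.
JDN of the second date = 2389954.
|2389954 − 2370231| = 19723.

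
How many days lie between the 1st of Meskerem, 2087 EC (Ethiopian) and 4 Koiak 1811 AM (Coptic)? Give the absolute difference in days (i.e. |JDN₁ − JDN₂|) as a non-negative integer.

First date → JDN 2486132; second date → JDN 2486225.
The interval is |2486132 − 2486225| = 93 days.

93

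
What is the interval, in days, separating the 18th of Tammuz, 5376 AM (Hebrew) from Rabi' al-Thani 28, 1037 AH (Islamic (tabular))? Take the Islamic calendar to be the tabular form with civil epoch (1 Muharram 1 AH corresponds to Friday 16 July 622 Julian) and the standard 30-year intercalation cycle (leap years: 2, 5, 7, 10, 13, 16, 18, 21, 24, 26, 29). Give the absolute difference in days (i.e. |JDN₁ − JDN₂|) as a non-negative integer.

4204

First date → JDN 2311476; second date → JDN 2315680.
The interval is |2311476 − 2315680| = 4204 days.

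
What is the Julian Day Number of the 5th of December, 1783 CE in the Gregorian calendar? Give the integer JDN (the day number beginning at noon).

JDN 2451545 is 1 January 2000 CE (Gregorian); the target day is −78919 days from there, so JDN = 2372626.

2372626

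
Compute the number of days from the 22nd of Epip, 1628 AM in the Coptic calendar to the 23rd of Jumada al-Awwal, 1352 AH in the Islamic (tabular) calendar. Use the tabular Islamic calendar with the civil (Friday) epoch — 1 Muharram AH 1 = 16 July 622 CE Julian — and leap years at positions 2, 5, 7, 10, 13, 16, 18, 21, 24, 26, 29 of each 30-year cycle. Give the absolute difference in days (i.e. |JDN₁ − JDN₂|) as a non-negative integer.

JDN of the first date = 2419613.
JDN of the second date = 2427329.
|2427329 − 2419613| = 7716.

7716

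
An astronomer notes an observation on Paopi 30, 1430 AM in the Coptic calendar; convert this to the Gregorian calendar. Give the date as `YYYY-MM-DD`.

1713-11-07

Julian Day Number of the source date = 2347031.
Converting JDN 2347031 to the Gregorian calendar gives 7 November 1713 CE.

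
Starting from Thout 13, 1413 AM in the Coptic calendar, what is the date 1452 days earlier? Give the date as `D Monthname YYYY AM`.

Counting 1452 days back from JDN 2340775 reaches JDN 2339323, which is 22 Thout 1409 AM.

22 Thout 1409 AM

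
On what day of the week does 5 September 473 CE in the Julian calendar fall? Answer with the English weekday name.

Wednesday

This is JDN 1894069 (6 September 473 Gregorian).
Since JDN mod 7 = 2 (0 = Monday), the day is Wednesday.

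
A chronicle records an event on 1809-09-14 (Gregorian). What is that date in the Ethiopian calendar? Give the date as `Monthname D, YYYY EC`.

Julian Day Number of the source date = 2382040.
Converting JDN 2382040 to the Ethiopian calendar gives 5 Meskerem 1802 EC.

Meskerem 5, 1802 EC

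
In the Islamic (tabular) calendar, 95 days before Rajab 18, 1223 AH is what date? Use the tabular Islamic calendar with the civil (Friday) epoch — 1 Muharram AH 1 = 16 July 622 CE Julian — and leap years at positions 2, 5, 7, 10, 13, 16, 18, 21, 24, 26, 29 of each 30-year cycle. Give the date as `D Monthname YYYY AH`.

Counting 95 days back from JDN 2381670 reaches JDN 2381575, which is 11 Rabi' al-Thani 1223 AH.

11 Rabi' al-Thani 1223 AH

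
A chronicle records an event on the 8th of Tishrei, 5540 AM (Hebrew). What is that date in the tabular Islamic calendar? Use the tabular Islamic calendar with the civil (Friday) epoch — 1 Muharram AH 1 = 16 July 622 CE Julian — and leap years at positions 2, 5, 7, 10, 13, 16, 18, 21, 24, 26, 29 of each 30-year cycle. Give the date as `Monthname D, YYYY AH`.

The source date corresponds to 18 September 1779 in the Gregorian calendar (JDN 2371087).
That day falls on 7 Ramadan 1193 AH in the tabular Islamic calendar.

Ramadan 7, 1193 AH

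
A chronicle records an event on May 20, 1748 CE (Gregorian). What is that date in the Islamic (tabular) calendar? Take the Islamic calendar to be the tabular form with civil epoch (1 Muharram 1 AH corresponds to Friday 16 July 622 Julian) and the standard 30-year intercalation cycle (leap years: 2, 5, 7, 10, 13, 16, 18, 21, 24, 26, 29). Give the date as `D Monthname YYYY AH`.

22 Jumada al-Awwal 1161 AH

Both dates share Julian Day Number 2359644; in the tabular Islamic calendar that is 22 Jumada al-Awwal 1161 AH.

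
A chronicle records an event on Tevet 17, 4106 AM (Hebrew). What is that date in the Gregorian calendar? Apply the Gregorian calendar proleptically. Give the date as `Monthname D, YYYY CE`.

Julian Day Number of the source date = 1847432.
Converting JDN 1847432 to the Gregorian calendar gives 30 December 345 CE.

December 30, 345 CE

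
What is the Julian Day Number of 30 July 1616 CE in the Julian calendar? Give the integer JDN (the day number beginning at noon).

2311513

Equivalently 9 August 1616 (Gregorian).
JDN 2400001 is 17 November 1858 CE (Gregorian), MJD 0; the target day is −88488 days from there, so JDN = 2311513.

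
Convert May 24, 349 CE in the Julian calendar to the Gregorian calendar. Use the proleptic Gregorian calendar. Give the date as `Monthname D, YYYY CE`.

At this point the Julian calendar is 1 day behind the Gregorian.
24 May 349 Julian + 1 day → 25 May 349 Gregorian.

May 25, 349 CE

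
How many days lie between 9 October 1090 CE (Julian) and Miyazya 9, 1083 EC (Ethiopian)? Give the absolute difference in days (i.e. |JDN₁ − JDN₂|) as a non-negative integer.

177

JDN of the first date = 2119462.
JDN of the second date = 2119639.
|2119639 − 2119462| = 177.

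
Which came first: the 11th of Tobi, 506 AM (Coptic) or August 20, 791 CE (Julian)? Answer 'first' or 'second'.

Converting both to JDN: 2009611 vs 2010202; the smaller is the first.

first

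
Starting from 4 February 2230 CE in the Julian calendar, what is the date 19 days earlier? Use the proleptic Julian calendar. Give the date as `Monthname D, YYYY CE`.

January 16, 2230 CE

The starting date is JDN 2535600; 2535600 − 19 = 2535581.
JDN 2535581 corresponds to January 16, 2230 CE.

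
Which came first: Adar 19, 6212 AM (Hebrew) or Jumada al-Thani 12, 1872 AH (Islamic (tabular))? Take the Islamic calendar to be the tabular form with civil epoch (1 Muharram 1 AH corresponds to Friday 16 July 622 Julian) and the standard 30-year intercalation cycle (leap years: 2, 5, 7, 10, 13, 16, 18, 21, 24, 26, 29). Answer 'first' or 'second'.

Converting both to JDN: 2616706 vs 2611619; the smaller is the second.

second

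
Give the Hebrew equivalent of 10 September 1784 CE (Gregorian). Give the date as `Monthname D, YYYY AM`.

Elul 24, 5544 AM

Both dates share Julian Day Number 2372906; in the Hebrew calendar that is 24 Elul 5544 AM.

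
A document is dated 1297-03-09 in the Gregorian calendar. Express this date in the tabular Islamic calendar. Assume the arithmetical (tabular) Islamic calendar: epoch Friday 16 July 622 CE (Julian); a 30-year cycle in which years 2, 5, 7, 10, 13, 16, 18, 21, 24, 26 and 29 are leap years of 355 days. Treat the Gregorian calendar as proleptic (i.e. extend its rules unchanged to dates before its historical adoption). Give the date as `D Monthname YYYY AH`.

6 Jumada al-Awwal 696 AH

Both dates share Julian Day Number 2194848; in the tabular Islamic calendar that is 6 Jumada al-Awwal 696 AH.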